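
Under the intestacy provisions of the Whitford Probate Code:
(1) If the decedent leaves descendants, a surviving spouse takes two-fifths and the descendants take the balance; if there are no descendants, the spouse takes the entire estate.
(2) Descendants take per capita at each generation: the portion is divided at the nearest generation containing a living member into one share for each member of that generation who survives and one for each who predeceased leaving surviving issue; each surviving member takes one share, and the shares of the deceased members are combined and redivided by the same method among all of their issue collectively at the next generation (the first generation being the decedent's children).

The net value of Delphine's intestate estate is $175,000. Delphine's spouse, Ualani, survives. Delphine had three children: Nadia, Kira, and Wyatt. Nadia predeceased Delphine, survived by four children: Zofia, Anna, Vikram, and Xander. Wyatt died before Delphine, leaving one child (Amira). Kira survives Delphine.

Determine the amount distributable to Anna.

Anna receives $14,000.

Ualani takes two-fifths of $175,000 = $70,000. The remaining $105,000 passes to the descendants.
The descendants' portion ($105,000) is divided at the children's generation into 3 shares of $35,000. Kira takes $35,000. The 2 shares of the deceased (Nadia and Wyatt) are combined into a pool of $70,000.
That pool ($70,000) is divided at the grandchildren's generation equally among Zofia, Anna, Vikram, Xander, and Amira: $14,000 each.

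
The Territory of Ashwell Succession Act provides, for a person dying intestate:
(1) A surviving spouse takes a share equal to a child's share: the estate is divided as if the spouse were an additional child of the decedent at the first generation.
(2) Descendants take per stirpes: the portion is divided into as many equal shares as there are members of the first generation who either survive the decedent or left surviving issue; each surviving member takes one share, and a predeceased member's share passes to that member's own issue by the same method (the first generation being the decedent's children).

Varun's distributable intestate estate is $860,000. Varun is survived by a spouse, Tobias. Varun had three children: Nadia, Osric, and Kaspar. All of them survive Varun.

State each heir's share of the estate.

Tobias: $215,000; Nadia: $215,000; Osric: $215,000; Kaspar: $215,000

The spouse counts as an additional share at the children's level, so there are 4 primary shares of $215,000. Tobias takes one such share ($215,000).
The children's combined portion ($645,000) is divided into 3 shares of $215,000: Nadia, Osric, and Kaspar each take $215,000.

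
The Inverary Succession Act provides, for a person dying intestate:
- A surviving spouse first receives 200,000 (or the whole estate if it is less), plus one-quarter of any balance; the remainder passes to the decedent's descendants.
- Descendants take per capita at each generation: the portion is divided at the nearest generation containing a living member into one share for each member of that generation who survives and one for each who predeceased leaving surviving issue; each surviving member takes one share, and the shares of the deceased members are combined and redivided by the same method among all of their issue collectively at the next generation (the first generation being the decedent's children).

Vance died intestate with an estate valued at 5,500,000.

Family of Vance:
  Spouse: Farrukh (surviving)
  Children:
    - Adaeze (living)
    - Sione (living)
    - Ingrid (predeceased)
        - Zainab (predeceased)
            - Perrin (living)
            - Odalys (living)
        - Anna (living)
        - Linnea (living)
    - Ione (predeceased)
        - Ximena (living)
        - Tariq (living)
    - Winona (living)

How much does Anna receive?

Anna receives 318,000.

Farrukh first takes 200,000, leaving a balance of 5,300,000. Farrukh then takes one-quarter of the balance (1,325,000), for a total of 1,525,000. The remaining 3,975,000 passes to the descendants.
The descendants' portion (3,975,000) is divided at the children's generation into 5 shares of 795,000. Adaeze, Sione, and Winona each take 795,000. The 2 shares of the deceased (Ingrid and Ione) are combined into a pool of 1,590,000.
That pool (1,590,000) is divided at the grandchildren's generation into 5 shares of 318,000. Anna, Linnea, Ximena, and Tariq each take 318,000. The remaining share for the deceased Zainab (318,000) is carried to the next generation.
That pool (318,000) is divided at the great-grandchildren's generation equally among Perrin and Odalys: 159,000 each.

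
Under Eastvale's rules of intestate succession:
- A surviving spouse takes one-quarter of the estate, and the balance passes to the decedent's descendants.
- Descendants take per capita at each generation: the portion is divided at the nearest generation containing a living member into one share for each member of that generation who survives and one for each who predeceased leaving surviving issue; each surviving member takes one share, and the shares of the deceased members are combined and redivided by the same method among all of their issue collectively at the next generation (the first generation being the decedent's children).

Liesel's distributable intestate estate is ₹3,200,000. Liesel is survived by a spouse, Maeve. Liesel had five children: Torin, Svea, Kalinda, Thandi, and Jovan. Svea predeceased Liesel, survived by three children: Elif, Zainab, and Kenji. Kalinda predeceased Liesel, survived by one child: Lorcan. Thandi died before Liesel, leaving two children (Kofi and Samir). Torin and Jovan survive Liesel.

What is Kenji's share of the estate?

Kenji receives ₹240,000.

Maeve takes one-quarter of ₹3,200,000 = ₹800,000. The remaining ₹2,400,000 passes to the descendants.
The descendants' portion (₹2,400,000) is divided at the children's generation into 5 shares of ₹480,000. Torin and Jovan each take ₹480,000. The 3 shares of the deceased (Svea, Kalinda, and Thandi) are combined into a pool of ₹1,440,000.
That pool (₹1,440,000) is divided at the grandchildren's generation equally among Elif, Zainab, Kenji, Lorcan, Kofi, and Samir: ₹240,000 each.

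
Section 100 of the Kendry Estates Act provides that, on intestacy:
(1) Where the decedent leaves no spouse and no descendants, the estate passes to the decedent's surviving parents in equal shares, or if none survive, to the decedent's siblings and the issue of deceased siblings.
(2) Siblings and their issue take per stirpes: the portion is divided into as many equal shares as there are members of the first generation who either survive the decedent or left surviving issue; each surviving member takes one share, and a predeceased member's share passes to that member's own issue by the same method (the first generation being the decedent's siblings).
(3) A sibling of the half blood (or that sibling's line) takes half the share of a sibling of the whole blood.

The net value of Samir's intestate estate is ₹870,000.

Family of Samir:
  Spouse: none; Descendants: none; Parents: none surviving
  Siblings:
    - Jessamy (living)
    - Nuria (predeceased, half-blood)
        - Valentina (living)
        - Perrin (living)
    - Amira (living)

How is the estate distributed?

The entire ₹870,000 passes to the siblings and their issue.
Counting each half-blood sibling's line as half a unit, there are 5/2 units in ₹870,000, so one unit is ₹348,000. Whole-blood lines (Jessamy and Amira) take ₹348,000 each; half-blood lines (Nuria) take ₹174,000 each.
Nuria's share (₹174,000) is divided into 2 shares of ₹87,000: Valentina and Perrin each take ₹87,000.

Jessamy: ₹348,000; Valentina: ₹87,000; Perrin: ₹87,000; Amira: ₹348,000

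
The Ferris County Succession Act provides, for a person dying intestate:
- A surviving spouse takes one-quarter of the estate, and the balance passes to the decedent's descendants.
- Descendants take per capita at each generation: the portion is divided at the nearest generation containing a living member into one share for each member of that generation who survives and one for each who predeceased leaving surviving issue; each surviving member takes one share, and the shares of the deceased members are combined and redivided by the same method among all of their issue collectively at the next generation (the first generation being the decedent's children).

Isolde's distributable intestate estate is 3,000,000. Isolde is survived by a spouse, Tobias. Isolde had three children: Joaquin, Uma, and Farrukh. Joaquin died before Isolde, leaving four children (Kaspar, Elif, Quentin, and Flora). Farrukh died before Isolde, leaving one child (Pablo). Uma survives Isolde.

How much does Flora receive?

Flora receives 300,000.

Tobias takes one-quarter of 3,000,000 = 750,000. The remaining 2,250,000 passes to the descendants.
The descendants' portion (2,250,000) is divided at the children's generation into 3 shares of 750,000. Uma takes 750,000. The 2 shares of the deceased (Joaquin and Farrukh) are combined into a pool of 1,500,000.
That pool (1,500,000) is divided at the grandchildren's generation equally among Kaspar, Elif, Quentin, Flora, and Pablo: 300,000 each.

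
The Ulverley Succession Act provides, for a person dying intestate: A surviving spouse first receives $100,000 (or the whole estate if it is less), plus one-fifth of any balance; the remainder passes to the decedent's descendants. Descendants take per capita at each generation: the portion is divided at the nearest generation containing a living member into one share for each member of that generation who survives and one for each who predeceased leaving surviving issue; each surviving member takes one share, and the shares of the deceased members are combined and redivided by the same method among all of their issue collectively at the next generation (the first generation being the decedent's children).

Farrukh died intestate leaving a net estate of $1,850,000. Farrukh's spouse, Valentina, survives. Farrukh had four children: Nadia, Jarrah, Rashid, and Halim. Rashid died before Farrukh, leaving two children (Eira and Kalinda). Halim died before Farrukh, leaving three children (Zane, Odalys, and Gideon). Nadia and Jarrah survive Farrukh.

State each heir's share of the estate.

Valentina first takes $100,000, leaving a balance of $1,750,000. Valentina then takes one-fifth of the balance ($350,000), for a total of $450,000. The remaining $1,400,000 passes to the descendants.
The descendants' portion ($1,400,000) is divided at the children's generation into 4 shares of $350,000. Nadia and Jarrah each take $350,000. The 2 shares of the deceased (Rashid and Halim) are combined into a pool of $700,000.
That pool ($700,000) is divided at the grandchildren's generation equally among Eira, Kalinda, Zane, Odalys, and Gideon: $140,000 each.

Valentina: $450,000; Nadia: $350,000; Jarrah: $350,000; Eira: $140,000; Kalinda: $140,000; Zane: $140,000; Odalys: $140,000; Gideon: $140,000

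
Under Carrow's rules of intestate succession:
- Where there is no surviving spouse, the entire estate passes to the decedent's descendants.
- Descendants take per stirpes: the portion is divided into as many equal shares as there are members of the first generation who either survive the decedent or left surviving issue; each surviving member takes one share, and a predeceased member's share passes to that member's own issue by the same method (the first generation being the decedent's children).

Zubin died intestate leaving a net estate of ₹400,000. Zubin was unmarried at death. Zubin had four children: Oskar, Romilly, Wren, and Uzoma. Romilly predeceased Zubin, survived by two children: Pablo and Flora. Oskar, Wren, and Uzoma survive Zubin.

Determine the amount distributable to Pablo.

Pablo receives ₹50,000.

The entire ₹400,000 passes to the descendants.
That amount (₹400,000) is divided into 4 shares of ₹100,000: Oskar, Wren, and Uzoma each take ₹100,000; Romilly's ₹100,000 share passes to Romilly's issue.
Romilly's share (₹100,000) is divided into 2 shares of ₹50,000: Pablo and Flora each take ₹50,000.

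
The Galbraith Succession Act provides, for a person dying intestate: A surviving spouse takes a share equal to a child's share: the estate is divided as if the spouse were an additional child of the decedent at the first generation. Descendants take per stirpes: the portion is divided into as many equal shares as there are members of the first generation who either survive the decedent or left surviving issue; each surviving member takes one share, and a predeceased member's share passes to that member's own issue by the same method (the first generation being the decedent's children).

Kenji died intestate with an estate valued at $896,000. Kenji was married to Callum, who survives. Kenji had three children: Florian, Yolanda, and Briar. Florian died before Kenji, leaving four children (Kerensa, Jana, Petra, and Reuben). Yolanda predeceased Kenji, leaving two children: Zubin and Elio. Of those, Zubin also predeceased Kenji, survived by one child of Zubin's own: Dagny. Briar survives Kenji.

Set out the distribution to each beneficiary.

Callum: $224,000; Kerensa: $56,000; Jana: $56,000; Petra: $56,000; Reuben: $56,000; Dagny: $112,000; Elio: $112,000; Briar: $224,000

The spouse counts as an additional share at the children's level, so there are 4 primary shares of $224,000. Callum takes one such share ($224,000).
The children's combined portion ($672,000) is divided into 3 shares of $224,000: Briar takes $224,000; Florian's $224,000 share passes to Florian's issue; Yolanda's $224,000 share passes to Yolanda's issue.
Florian's share ($224,000) is divided into 4 shares of $56,000: Kerensa, Jana, Petra, and Reuben each take $56,000.
Yolanda's share ($224,000) is divided into 2 shares of $112,000: Elio takes $112,000; Zubin's $112,000 share passes to Zubin's issue.
Zubin's share ($112,000) passes entirely to Dagny.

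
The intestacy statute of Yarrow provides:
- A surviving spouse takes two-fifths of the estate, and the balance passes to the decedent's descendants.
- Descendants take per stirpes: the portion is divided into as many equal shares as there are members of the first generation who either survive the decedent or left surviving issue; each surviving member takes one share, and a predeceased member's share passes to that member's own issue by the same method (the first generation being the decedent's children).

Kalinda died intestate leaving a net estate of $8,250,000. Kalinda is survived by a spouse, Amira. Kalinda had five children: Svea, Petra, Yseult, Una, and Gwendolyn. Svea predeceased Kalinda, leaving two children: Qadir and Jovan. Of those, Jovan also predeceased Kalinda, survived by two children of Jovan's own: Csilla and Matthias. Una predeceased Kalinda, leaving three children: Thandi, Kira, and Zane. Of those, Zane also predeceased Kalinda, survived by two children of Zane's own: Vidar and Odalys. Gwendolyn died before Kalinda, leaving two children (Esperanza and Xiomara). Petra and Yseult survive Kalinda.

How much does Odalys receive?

Odalys receives $165,000.

Amira takes two-fifths of $8,250,000 = $3,300,000. The remaining $4,950,000 passes to the descendants.
The descendants' portion ($4,950,000) is divided into 5 shares of $990,000: Petra and Yseult each take $990,000; Svea's $990,000 share passes to Svea's issue; Una's $990,000 share passes to Una's issue; Gwendolyn's $990,000 share passes to Gwendolyn's issue.
Svea's share ($990,000) is divided into 2 shares of $495,000: Qadir takes $495,000; Jovan's $495,000 share passes to Jovan's issue.
Jovan's share ($495,000) is divided into 2 shares of $247,500: Csilla and Matthias each take $247,500.
Una's share ($990,000) is divided into 3 shares of $330,000: Thandi and Kira each take $330,000; Zane's $330,000 share passes to Zane's issue.
Zane's share ($330,000) is divided into 2 shares of $165,000: Vidar and Odalys each take $165,000.
Gwendolyn's share ($990,000) is divided into 2 shares of $495,000: Esperanza and Xiomara each take $495,000.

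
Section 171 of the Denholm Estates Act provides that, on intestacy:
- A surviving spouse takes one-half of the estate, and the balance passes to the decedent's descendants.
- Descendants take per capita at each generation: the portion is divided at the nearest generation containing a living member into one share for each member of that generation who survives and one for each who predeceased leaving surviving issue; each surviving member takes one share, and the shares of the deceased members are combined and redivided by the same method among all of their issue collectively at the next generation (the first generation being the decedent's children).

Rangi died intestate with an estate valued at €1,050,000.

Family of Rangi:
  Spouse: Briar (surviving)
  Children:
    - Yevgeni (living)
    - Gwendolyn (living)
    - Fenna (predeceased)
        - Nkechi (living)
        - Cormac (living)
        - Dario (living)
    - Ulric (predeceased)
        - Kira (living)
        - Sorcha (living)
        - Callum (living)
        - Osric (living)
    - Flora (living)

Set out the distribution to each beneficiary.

Briar: €525,000; Yevgeni: €105,000; Gwendolyn: €105,000; Nkechi: €30,000; Cormac: €30,000; Dario: €30,000; Kira: €30,000; Sorcha: €30,000; Callum: €30,000; Osric: €30,000; Flora: €105,000

Briar takes one-half of €1,050,000 = €525,000. The remaining €525,000 passes to the descendants.
The descendants' portion (€525,000) is divided at the children's generation into 5 shares of €105,000. Yevgeni, Gwendolyn, and Flora each take €105,000. The 2 shares of the deceased (Fenna and Ulric) are combined into a pool of €210,000.
That pool (€210,000) is divided at the grandchildren's generation equally among Nkechi, Cormac, Dario, Kira, Sorcha, Callum, and Osric: €30,000 each.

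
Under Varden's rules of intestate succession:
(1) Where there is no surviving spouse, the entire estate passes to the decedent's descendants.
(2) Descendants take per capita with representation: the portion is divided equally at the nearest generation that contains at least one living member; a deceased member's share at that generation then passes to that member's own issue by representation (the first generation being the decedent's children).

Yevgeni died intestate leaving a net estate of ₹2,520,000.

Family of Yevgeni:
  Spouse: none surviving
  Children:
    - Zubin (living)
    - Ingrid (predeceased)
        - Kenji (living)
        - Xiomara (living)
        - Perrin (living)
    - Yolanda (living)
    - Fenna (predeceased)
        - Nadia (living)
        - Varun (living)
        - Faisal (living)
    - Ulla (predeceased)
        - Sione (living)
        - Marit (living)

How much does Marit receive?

The entire ₹2,520,000 passes to the descendants.
That amount (₹2,520,000) is divided into 5 shares of ₹504,000: Zubin and Yolanda each take ₹504,000; Ingrid's ₹504,000 share passes to Ingrid's issue; Fenna's ₹504,000 share passes to Fenna's issue; Ulla's ₹504,000 share passes to Ulla's issue.
Ingrid's share (₹504,000) is divided into 3 shares of ₹168,000: Kenji, Xiomara, and Perrin each take ₹168,000.
Fenna's share (₹504,000) is divided into 3 shares of ₹168,000: Nadia, Varun, and Faisal each take ₹168,000.
Ulla's share (₹504,000) is divided into 2 shares of ₹252,000: Sione and Marit each take ₹252,000.

Marit receives ₹252,000.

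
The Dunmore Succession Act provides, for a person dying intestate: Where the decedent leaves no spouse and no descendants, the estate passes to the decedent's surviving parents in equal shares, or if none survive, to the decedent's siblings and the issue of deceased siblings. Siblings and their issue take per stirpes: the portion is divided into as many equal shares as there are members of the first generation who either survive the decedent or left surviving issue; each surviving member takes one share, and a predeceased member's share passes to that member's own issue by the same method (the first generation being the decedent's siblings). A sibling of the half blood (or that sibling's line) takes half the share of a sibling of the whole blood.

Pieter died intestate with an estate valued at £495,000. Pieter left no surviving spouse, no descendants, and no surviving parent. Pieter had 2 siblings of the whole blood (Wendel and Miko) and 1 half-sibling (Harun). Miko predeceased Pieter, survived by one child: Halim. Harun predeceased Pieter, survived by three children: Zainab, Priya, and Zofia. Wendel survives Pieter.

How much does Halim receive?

Halim receives £198,000.

The entire £495,000 passes to the siblings and their issue.
Counting each half-blood sibling's line as half a unit, there are 5/2 units in £495,000, so one unit is £198,000. Whole-blood lines (Wendel and Miko) take £198,000 each; half-blood lines (Harun) take £99,000 each.
Miko's share (£198,000) passes entirely to Halim.
Harun's share (£99,000) is divided into 3 shares of £33,000: Zainab, Priya, and Zofia each take £33,000.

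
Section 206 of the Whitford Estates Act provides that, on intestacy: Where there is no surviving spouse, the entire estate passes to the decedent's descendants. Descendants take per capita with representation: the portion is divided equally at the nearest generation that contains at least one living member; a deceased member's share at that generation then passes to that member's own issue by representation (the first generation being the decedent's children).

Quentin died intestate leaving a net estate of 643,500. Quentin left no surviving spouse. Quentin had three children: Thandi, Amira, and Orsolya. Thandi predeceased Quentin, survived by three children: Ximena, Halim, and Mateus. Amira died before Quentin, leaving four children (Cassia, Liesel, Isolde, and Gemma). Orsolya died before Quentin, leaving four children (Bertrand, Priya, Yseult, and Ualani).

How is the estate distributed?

Ximena: 58,500; Halim: 58,500; Mateus: 58,500; Cassia: 58,500; Liesel: 58,500; Isolde: 58,500; Gemma: 58,500; Bertrand: 58,500; Priya: 58,500; Yseult: 58,500; Ualani: 58,500

The entire 643,500 passes to the descendants.
No child survives, so the initial division is made at the grandchildren's generation.
That amount (643,500) is divided into 11 shares of 58,500: Ximena, Halim, Mateus, Cassia, Liesel, Isolde, Gemma, Bertrand, Priya, Yseult, and Ualani each take 58,500.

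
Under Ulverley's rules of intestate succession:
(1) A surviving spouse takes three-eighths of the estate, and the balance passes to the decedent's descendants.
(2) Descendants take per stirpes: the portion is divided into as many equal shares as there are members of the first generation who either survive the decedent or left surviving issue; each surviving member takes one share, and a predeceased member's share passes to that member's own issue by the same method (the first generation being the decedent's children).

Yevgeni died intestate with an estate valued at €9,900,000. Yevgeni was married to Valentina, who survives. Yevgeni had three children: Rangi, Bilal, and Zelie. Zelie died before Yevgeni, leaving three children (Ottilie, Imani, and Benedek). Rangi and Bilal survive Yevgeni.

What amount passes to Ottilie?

Valentina takes three-eighths of €9,900,000 = €3,712,500. The remaining €6,187,500 passes to the descendants.
The descendants' portion (€6,187,500) is divided into 3 shares of €2,062,500: Rangi and Bilal each take €2,062,500; Zelie's €2,062,500 share passes to Zelie's issue.
Zelie's share (€2,062,500) is divided into 3 shares of €687,500: Ottilie, Imani, and Benedek each take €687,500.

Ottilie receives €687,500.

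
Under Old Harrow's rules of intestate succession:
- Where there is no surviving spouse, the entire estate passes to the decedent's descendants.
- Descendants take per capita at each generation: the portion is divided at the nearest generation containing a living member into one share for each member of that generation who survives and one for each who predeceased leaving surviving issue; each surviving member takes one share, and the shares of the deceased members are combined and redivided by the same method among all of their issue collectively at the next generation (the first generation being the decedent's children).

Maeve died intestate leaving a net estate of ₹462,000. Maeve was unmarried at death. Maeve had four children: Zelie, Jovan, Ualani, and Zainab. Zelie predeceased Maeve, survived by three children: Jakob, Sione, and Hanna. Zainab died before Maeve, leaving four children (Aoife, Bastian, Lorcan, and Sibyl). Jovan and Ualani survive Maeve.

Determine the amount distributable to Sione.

The entire ₹462,000 passes to the descendants.
That amount (₹462,000) is divided at the children's generation into 4 shares of ₹115,500. Jovan and Ualani each take ₹115,500. The 2 shares of the deceased (Zelie and Zainab) are combined into a pool of ₹231,000.
That pool (₹231,000) is divided at the grandchildren's generation equally among Jakob, Sione, Hanna, Aoife, Bastian, Lorcan, and Sibyl: ₹33,000 each.

Sione receives ₹33,000.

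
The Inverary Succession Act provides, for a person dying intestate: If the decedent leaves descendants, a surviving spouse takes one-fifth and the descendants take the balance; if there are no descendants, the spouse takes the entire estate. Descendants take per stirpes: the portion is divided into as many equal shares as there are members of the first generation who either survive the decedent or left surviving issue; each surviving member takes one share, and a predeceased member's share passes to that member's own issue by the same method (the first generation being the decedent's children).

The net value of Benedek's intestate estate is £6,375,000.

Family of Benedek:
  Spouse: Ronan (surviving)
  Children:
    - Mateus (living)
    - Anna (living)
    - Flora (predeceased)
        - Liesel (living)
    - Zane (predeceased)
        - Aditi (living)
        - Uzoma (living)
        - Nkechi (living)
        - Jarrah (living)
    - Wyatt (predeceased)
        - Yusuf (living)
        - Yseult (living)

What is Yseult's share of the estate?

Ronan takes one-fifth of £6,375,000 = £1,275,000. The remaining £5,100,000 passes to the descendants.
The descendants' portion (£5,100,000) is divided into 5 shares of £1,020,000: Mateus and Anna each take £1,020,000; Flora's £1,020,000 share passes to Flora's issue; Zane's £1,020,000 share passes to Zane's issue; Wyatt's £1,020,000 share passes to Wyatt's issue.
Flora's share (£1,020,000) passes entirely to Liesel.
Zane's share (£1,020,000) is divided into 4 shares of £255,000: Aditi, Uzoma, Nkechi, and Jarrah each take £255,000.
Wyatt's share (£1,020,000) is divided into 2 shares of £510,000: Yusuf and Yseult each take £510,000.

Yseult receives £510,000.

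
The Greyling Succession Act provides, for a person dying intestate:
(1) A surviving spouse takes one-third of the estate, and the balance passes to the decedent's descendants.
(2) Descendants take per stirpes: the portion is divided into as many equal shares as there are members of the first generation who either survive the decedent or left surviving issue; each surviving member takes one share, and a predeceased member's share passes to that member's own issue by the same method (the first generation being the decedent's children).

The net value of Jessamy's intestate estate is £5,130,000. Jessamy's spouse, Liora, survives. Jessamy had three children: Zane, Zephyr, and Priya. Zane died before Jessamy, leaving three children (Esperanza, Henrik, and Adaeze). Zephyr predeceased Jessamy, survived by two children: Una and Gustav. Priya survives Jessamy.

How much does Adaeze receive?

Adaeze receives £380,000.

Liora takes one-third of £5,130,000 = £1,710,000. The remaining £3,420,000 passes to the descendants.
The descendants' portion (£3,420,000) is divided into 3 shares of £1,140,000: Priya takes £1,140,000; Zane's £1,140,000 share passes to Zane's issue; Zephyr's £1,140,000 share passes to Zephyr's issue.
Zane's share (£1,140,000) is divided into 3 shares of £380,000: Esperanza, Henrik, and Adaeze each take £380,000.
Zephyr's share (£1,140,000) is divided into 2 shares of £570,000: Una and Gustav each take £570,000.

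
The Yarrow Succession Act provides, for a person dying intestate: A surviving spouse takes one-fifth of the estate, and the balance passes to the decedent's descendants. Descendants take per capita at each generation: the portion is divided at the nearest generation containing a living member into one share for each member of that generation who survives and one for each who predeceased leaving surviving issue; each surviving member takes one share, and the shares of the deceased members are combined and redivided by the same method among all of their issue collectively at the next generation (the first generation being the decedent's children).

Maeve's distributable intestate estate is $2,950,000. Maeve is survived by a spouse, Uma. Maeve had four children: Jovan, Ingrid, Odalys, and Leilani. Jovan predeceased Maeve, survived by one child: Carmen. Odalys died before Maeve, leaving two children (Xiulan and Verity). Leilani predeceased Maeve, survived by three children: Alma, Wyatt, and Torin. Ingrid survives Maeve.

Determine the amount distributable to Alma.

Uma takes one-fifth of $2,950,000 = $590,000. The remaining $2,360,000 passes to the descendants.
The descendants' portion ($2,360,000) is divided at the children's generation into 4 shares of $590,000. Ingrid takes $590,000. The 3 shares of the deceased (Jovan, Odalys, and Leilani) are combined into a pool of $1,770,000.
That pool ($1,770,000) is divided at the grandchildren's generation equally among Carmen, Xiulan, Verity, Alma, Wyatt, and Torin: $295,000 each.

Alma receives $295,000.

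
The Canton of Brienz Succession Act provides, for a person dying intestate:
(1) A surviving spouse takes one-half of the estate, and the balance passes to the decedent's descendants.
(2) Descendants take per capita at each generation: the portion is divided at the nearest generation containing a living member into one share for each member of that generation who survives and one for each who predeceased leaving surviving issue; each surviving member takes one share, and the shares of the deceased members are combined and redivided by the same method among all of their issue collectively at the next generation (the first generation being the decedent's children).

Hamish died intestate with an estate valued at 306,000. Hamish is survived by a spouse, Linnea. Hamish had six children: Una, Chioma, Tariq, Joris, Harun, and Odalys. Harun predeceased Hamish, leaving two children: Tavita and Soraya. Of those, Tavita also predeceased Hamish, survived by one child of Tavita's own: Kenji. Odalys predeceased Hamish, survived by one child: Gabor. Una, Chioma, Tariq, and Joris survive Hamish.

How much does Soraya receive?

Soraya receives 17,000.

Linnea takes one-half of 306,000 = 153,000. The remaining 153,000 passes to the descendants.
The descendants' portion (153,000) is divided at the children's generation into 6 shares of 25,500. Una, Chioma, Tariq, and Joris each take 25,500. The 2 shares of the deceased (Harun and Odalys) are combined into a pool of 51,000.
That pool (51,000) is divided at the grandchildren's generation into 3 shares of 17,000. Soraya and Gabor each take 17,000. The remaining share for the deceased Tavita (17,000) is carried to the next generation.
That pool (17,000) passes entirely to Kenji, the sole taker at the great-grandchildren's generation.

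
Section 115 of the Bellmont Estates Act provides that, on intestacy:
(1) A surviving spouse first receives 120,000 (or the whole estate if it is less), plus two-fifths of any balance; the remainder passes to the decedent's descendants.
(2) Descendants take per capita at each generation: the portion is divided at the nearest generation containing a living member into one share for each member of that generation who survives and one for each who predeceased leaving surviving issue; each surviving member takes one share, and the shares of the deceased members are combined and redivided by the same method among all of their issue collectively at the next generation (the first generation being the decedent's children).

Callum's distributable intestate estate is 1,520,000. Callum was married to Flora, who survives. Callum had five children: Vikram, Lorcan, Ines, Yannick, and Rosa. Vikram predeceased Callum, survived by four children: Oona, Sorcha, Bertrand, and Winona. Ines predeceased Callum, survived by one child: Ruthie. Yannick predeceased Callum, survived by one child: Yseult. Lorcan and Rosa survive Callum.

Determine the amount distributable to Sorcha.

Flora first takes 120,000, leaving a balance of 1,400,000. Flora then takes two-fifths of the balance (560,000), for a total of 680,000. The remaining 840,000 passes to the descendants.
The descendants' portion (840,000) is divided at the children's generation into 5 shares of 168,000. Lorcan and Rosa each take 168,000. The 3 shares of the deceased (Vikram, Ines, and Yannick) are combined into a pool of 504,000.
That pool (504,000) is divided at the grandchildren's generation equally among Oona, Sorcha, Bertrand, Winona, Ruthie, and Yseult: 84,000 each.

Sorcha receives 84,000.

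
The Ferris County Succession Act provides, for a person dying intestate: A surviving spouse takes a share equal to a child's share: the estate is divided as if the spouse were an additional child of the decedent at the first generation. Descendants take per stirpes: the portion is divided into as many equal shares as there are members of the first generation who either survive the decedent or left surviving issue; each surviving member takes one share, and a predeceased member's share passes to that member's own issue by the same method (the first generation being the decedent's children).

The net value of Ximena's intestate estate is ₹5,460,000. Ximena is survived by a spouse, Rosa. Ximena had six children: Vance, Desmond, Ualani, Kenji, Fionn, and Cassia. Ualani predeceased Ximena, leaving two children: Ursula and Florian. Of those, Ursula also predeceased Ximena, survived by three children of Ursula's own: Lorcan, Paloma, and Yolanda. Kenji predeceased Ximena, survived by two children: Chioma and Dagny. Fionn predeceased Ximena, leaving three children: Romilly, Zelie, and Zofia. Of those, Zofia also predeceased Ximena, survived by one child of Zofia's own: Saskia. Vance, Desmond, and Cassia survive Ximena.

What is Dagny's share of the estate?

Dagny receives ₹390,000.

The spouse counts as an additional share at the children's level, so there are 7 primary shares of ₹780,000. Rosa takes one such share (₹780,000).
The children's combined portion (₹4,680,000) is divided into 6 shares of ₹780,000: Vance, Desmond, and Cassia each take ₹780,000; Ualani's ₹780,000 share passes to Ualani's issue; Kenji's ₹780,000 share passes to Kenji's issue; Fionn's ₹780,000 share passes to Fionn's issue.
Ualani's share (₹780,000) is divided into 2 shares of ₹390,000: Florian takes ₹390,000; Ursula's ₹390,000 share passes to Ursula's issue.
Ursula's share (₹390,000) is divided into 3 shares of ₹130,000: Lorcan, Paloma, and Yolanda each take ₹130,000.
Kenji's share (₹780,000) is divided into 2 shares of ₹390,000: Chioma and Dagny each take ₹390,000.
Fionn's share (₹780,000) is divided into 3 shares of ₹260,000: Romilly and Zelie each take ₹260,000; Zofia's ₹260,000 share passes to Zofia's issue.
Zofia's share (₹260,000) passes entirely to Saskia.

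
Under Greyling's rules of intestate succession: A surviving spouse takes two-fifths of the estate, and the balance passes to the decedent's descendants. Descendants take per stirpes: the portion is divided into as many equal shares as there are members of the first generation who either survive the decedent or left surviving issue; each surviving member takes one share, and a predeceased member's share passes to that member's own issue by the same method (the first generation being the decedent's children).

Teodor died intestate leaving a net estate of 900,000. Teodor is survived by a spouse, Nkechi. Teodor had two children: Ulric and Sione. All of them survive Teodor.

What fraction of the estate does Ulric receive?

Nkechi takes two-fifths of 900,000 = 360,000. The remaining 540,000 passes to the descendants.
The descendants' portion (540,000) is divided into 2 shares of 270,000: Ulric and Sione each take 270,000.

Ulric receives 3/10 of the estate.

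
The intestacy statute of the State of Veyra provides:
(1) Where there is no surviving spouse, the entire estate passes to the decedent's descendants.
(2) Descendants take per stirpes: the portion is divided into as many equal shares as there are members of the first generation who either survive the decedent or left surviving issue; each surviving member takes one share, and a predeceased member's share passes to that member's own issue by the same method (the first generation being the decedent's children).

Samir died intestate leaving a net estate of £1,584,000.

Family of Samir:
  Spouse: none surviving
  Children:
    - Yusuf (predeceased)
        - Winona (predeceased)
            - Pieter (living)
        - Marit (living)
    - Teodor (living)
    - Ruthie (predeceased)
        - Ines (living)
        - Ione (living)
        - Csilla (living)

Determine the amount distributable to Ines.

The entire £1,584,000 passes to the descendants.
That amount (£1,584,000) is divided into 3 shares of £528,000: Teodor takes £528,000; Yusuf's £528,000 share passes to Yusuf's issue; Ruthie's £528,000 share passes to Ruthie's issue.
Yusuf's share (£528,000) is divided into 2 shares of £264,000: Marit takes £264,000; Winona's £264,000 share passes to Winona's issue.
Winona's share (£264,000) passes entirely to Pieter.
Ruthie's share (£528,000) is divided into 3 shares of £176,000: Ines, Ione, and Csilla each take £176,000.

Ines receives £176,000.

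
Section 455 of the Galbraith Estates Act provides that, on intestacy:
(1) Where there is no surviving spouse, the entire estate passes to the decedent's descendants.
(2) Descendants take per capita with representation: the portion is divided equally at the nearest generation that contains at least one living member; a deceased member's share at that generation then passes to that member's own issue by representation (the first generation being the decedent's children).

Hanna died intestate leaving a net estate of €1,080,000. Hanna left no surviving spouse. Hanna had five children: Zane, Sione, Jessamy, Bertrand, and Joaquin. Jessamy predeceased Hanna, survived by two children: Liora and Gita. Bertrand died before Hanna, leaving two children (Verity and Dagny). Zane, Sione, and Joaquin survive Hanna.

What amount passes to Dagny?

Dagny receives €108,000.

The entire €1,080,000 passes to the descendants.
That amount (€1,080,000) is divided into 5 shares of €216,000: Zane, Sione, and Joaquin each take €216,000; Jessamy's €216,000 share passes to Jessamy's issue; Bertrand's €216,000 share passes to Bertrand's issue.
Jessamy's share (€216,000) is divided into 2 shares of €108,000: Liora and Gita each take €108,000.
Bertrand's share (€216,000) is divided into 2 shares of €108,000: Verity and Dagny each take €108,000.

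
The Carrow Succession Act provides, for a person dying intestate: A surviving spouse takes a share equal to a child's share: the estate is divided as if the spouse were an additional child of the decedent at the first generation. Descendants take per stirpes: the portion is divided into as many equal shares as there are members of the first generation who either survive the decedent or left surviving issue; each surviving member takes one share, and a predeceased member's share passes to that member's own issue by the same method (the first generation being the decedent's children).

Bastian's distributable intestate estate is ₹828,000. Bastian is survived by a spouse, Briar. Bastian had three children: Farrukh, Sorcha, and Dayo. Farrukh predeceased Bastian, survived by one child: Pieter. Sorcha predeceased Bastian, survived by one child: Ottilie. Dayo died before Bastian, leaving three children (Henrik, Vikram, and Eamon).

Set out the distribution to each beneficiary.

The spouse counts as an additional share at the children's level, so there are 4 primary shares of ₹207,000. Briar takes one such share (₹207,000).
The children's combined portion (₹621,000) is divided into 3 shares of ₹207,000: Farrukh's ₹207,000 share passes to Farrukh's issue; Sorcha's ₹207,000 share passes to Sorcha's issue; Dayo's ₹207,000 share passes to Dayo's issue.
Farrukh's share (₹207,000) passes entirely to Pieter.
Sorcha's share (₹207,000) passes entirely to Ottilie.
Dayo's share (₹207,000) is divided into 3 shares of ₹69,000: Henrik, Vikram, and Eamon each take ₹69,000.

Briar: ₹207,000; Pieter: ₹207,000; Ottilie: ₹207,000; Henrik: ₹69,000; Vikram: ₹69,000; Eamon: ₹69,000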